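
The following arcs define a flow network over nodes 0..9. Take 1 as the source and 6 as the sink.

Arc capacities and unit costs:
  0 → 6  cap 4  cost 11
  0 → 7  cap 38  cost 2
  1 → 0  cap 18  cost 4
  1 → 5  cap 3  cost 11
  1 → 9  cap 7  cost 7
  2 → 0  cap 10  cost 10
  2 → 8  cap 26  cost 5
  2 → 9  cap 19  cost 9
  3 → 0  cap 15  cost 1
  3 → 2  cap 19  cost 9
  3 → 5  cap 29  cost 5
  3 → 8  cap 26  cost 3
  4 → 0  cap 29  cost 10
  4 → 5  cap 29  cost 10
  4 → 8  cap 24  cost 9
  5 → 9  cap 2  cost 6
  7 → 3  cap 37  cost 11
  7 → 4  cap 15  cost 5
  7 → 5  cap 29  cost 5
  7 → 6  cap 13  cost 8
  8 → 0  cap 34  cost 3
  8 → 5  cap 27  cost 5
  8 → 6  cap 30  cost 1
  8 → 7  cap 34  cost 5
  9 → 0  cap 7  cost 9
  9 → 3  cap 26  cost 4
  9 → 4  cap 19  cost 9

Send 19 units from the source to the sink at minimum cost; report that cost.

Minimum cost for 19 units: 272

shortest-cost path #1: 1→0→7→6 push 13 @ unit cost 14 (adds 182)
shortest-cost path #2: 1→0→6 push 4 @ unit cost 15 (adds 60)
shortest-cost path #3: 1→9→3→8→6 push 2 @ unit cost 15 (adds 30)
total cost = 272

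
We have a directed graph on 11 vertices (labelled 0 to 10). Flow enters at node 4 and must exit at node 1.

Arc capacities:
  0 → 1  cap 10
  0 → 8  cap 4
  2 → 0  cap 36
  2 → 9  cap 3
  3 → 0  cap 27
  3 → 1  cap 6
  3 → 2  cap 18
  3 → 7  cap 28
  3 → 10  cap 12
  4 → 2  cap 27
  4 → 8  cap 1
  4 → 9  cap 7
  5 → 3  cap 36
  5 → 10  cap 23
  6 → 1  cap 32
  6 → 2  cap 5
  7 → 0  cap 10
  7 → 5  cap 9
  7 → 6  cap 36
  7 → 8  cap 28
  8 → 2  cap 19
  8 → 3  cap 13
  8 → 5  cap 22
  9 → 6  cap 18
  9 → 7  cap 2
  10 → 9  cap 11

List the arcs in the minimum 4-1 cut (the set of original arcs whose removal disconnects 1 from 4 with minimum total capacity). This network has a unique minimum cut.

Min-cut arcs: {(0,1), (0,8), (2,9), (4,8), (4,9)} (total capacity 25)

augment #1: 4→2→0→1 push 10
augment #2: 4→8→3→1 push 1
augment #3: 4→9→6→1 push 7
augment #4: 4→2→9→6→1 push 3
augment #5: 4→2→0→8→3→1 push 4
max flow = 25; residual-reachable set from 4 gives S-side
cut edges (S→T): {(0,1), (0,8), (2,9), (4,8), (4,9)} total cap 25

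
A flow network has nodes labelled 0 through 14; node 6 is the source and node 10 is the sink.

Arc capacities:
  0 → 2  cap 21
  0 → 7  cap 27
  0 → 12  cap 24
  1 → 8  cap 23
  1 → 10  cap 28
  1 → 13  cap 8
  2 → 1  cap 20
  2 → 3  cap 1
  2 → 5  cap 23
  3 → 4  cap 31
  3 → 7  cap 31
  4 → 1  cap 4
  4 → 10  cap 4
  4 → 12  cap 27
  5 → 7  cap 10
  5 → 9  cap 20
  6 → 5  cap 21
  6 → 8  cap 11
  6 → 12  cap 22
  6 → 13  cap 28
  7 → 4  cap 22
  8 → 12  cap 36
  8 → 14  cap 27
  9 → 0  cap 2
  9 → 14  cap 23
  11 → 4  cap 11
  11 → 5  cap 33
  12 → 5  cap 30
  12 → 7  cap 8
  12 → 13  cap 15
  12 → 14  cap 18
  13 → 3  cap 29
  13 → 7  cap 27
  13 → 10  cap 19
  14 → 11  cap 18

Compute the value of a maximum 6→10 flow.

Maximum flow value: 29

augment #1: 6→13→10 bottleneck 19, total now 19
augment #2: 6→5→7→4→10 bottleneck 4, total now 23
augment #3: 6→5→7→4→1→10 bottleneck 4, total now 27
augment #4: 6→5→9→0→2→1→10 bottleneck 2, total now 29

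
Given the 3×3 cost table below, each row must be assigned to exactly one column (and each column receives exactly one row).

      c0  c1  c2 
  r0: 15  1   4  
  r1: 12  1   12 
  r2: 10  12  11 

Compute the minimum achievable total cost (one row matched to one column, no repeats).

Minimum assignment cost: 15

optimal assignment: row0→col2 (cost 4), row1→col1 (cost 1), row2→col0 (cost 10)
total = 4 + 1 + 10 = 15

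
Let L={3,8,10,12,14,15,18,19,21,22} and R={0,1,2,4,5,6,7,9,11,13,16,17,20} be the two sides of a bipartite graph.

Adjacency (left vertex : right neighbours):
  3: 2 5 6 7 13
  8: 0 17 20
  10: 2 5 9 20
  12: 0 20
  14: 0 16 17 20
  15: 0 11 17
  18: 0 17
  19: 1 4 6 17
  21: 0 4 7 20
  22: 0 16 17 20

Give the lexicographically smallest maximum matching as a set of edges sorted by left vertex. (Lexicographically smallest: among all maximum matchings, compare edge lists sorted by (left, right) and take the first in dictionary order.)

Lex-smallest maximum matching: {(3,2), (8,0), (10,5), (12,20), (14,16), (15,11), (18,17), (19,1), (21,4)}

|M| = 9 (so the lex-smallest maximum matching has 9 edges)
process left vertices in ascending order; for each, take the smallest-labelled available neighbour that still permits 9 edges overall, or leave it unmatched if none does
lex-smallest matching: {3-2, 8-0, 10-5, 12-20, 14-16, 15-11, 18-17, 19-1, 21-4}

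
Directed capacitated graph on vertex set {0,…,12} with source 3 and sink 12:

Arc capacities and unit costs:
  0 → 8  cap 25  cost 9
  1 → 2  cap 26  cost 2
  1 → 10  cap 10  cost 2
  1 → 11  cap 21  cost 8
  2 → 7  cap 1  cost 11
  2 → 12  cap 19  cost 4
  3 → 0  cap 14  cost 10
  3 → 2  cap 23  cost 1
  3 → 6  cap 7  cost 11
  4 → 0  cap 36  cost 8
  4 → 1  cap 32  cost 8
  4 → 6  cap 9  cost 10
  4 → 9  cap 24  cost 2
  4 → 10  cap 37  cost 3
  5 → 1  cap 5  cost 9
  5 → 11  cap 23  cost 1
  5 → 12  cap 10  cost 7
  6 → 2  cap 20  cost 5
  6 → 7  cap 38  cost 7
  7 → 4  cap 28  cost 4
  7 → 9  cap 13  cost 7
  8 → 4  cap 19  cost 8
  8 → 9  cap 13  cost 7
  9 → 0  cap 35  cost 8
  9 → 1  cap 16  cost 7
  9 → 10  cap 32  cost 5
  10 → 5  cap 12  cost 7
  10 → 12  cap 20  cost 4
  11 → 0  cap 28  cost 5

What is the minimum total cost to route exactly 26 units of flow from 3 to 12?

shortest-cost path #1: 3→2→12 push 19 @ unit cost 5 (adds 95)
shortest-cost path #2: 3→2→7→4→10→12 push 1 @ unit cost 23 (adds 23)
shortest-cost path #3: 3→6→7→4→10→12 push 6 @ unit cost 29 (adds 174)
total cost = 292

Minimum cost for 26 units: 292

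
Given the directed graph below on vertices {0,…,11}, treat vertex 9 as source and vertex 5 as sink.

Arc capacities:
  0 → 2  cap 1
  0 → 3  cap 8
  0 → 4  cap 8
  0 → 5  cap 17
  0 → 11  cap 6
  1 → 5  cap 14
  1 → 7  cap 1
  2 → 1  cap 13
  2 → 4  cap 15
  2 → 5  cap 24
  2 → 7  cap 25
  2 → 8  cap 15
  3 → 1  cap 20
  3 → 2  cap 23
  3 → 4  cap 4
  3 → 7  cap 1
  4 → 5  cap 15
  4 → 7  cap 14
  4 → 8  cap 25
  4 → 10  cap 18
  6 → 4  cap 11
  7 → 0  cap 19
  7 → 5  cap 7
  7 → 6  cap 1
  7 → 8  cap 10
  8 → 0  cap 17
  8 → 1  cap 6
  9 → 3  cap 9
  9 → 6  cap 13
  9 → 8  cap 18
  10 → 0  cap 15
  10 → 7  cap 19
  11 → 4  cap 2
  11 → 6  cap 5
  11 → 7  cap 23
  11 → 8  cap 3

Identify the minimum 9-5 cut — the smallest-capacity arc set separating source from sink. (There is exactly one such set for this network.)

Min-cut arcs: {(6,4), (9,3), (9,8)} (total capacity 38)

augment #1: 9→3→1→5 push 9
augment #2: 9→6→4→5 push 11
augment #3: 9→8→0→5 push 17
augment #4: 9→8→1→5 push 1
max flow = 38; residual-reachable set from 9 gives S-side
cut edges (S→T): {(6,4), (9,3), (9,8)} total cap 38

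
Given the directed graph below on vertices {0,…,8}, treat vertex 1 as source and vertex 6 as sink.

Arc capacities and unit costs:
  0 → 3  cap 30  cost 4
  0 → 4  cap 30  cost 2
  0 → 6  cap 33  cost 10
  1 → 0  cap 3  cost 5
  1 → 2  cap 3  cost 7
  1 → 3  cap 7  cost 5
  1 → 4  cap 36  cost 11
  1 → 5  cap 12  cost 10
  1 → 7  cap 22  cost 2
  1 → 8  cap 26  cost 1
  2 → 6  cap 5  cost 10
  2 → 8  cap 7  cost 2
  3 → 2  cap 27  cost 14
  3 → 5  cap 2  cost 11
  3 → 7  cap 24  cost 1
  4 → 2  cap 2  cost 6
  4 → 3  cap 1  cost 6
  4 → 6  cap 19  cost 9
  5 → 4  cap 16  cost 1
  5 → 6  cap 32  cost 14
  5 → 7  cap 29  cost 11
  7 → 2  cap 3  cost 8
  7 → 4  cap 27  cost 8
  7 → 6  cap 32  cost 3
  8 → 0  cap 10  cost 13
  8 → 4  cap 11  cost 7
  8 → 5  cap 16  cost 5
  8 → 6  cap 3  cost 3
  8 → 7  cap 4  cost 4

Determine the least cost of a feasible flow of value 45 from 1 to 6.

shortest-cost path #1: 1→8→6 push 3 @ unit cost 4 (adds 12)
shortest-cost path #2: 1→7→6 push 22 @ unit cost 5 (adds 110)
shortest-cost path #3: 1→8→7→6 push 4 @ unit cost 8 (adds 32)
shortest-cost path #4: 1→3→7→6 push 6 @ unit cost 9 (adds 54)
shortest-cost path #5: 1→0→6 push 3 @ unit cost 15 (adds 45)
shortest-cost path #6: 1→8→5→4→6 push 7 @ unit cost 16 (adds 112)
total cost = 365

Minimum cost for 45 units: 365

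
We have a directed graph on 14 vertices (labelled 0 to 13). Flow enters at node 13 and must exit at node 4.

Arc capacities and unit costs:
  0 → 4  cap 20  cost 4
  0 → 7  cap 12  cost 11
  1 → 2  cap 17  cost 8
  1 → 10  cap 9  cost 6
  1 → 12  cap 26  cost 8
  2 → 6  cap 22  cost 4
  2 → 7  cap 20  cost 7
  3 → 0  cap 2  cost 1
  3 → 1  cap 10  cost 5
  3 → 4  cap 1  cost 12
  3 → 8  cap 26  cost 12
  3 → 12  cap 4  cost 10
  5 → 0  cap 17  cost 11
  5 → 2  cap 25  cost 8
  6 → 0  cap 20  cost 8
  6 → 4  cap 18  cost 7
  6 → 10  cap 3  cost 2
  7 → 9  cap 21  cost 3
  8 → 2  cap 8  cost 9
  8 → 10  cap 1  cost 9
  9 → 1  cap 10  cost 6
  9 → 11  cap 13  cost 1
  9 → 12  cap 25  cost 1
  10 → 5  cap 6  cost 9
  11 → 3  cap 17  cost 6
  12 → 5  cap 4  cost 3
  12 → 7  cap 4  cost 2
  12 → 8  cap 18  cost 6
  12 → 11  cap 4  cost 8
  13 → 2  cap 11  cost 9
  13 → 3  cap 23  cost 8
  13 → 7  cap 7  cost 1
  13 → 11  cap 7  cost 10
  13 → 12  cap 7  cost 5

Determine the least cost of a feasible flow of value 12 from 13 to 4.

Minimum cost for 12 units: 226

shortest-cost path #1: 13→3→0→4 push 2 @ unit cost 13 (adds 26)
shortest-cost path #2: 13→3→4 push 1 @ unit cost 20 (adds 20)
shortest-cost path #3: 13→2→6→4 push 9 @ unit cost 20 (adds 180)
total cost = 226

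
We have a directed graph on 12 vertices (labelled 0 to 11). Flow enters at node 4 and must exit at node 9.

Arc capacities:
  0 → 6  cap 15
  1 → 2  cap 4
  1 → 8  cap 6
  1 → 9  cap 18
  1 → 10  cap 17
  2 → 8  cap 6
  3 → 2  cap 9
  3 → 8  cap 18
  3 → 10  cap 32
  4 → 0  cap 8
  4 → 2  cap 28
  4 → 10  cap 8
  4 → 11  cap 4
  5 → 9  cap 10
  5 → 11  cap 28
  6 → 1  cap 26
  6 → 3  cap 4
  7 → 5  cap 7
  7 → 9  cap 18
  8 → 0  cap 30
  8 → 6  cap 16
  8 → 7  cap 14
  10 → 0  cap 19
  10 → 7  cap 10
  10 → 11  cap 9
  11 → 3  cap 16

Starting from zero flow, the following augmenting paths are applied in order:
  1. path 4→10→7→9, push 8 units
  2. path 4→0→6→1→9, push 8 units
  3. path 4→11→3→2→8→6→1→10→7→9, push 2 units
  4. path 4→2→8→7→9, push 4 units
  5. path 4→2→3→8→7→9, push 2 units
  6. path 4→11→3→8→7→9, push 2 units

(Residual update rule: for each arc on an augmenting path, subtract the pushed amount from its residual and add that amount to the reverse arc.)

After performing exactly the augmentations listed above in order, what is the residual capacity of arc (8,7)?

Residual capacity of (8,7): 6

after path 1 (4→10→7→9, push 8): res(8,7)=14
after path 2 (4→0→6→1→9, push 8): res(8,7)=14
after path 3 (4→11→3→2→8→6→1→10→7→9, push 2): res(8,7)=14
after path 4 (4→2→8→7→9, push 4): res(8,7)=10
after path 5 (4→2→3→8→7→9, push 2): res(8,7)=8
after path 6 (4→11→3→8→7→9, push 2): res(8,7)=6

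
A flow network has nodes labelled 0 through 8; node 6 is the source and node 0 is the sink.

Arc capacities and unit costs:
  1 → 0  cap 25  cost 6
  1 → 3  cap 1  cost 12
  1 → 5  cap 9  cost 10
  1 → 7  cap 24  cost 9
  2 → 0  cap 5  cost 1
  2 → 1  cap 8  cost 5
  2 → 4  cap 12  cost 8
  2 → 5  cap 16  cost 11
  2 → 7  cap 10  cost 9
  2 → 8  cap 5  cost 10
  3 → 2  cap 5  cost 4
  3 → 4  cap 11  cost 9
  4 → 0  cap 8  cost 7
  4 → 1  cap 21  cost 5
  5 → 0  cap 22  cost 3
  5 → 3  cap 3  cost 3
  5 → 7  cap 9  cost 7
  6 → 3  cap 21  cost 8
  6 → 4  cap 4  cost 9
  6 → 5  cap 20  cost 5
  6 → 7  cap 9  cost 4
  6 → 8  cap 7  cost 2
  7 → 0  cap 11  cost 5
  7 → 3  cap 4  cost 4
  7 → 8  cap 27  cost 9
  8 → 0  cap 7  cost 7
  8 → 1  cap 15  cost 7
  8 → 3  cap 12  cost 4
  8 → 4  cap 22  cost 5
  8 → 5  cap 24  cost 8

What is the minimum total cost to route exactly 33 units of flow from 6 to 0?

shortest-cost path #1: 6→5→0 push 20 @ unit cost 8 (adds 160)
shortest-cost path #2: 6→7→0 push 9 @ unit cost 9 (adds 81)
shortest-cost path #3: 6→8→0 push 4 @ unit cost 9 (adds 36)
total cost = 277

Minimum cost for 33 units: 277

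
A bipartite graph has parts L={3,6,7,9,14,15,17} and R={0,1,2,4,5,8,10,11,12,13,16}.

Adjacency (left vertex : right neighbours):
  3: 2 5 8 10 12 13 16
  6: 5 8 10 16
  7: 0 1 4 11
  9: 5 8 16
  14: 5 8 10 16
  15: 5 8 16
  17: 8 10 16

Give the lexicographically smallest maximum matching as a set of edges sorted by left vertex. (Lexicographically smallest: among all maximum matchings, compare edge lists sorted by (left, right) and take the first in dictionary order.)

Lex-smallest maximum matching: {(3,2), (6,5), (7,0), (9,8), (14,10), (15,16)}

|M| = 6 (so the lex-smallest maximum matching has 6 edges)
process left vertices in ascending order; for each, take the smallest-labelled available neighbour that still permits 6 edges overall, or leave it unmatched if none does
lex-smallest matching: {3-2, 6-5, 7-0, 9-8, 14-10, 15-16}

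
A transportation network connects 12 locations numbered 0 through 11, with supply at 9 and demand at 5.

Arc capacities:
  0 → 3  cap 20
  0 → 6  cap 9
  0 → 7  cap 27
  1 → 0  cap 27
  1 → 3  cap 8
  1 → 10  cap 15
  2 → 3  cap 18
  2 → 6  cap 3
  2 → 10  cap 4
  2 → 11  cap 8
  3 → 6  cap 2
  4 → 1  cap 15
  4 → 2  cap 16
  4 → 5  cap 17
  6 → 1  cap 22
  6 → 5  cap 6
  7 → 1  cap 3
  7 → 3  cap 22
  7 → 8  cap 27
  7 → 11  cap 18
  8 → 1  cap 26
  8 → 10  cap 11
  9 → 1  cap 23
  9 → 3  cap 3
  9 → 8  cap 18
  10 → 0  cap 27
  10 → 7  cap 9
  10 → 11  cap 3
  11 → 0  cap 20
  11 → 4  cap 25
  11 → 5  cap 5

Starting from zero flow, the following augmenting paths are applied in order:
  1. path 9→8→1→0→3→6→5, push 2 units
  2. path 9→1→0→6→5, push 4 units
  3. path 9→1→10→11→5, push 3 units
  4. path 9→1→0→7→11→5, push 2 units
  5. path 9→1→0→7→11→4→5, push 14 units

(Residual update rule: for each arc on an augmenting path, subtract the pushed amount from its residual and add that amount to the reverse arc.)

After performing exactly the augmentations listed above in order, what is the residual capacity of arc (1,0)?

Residual capacity of (1,0): 5

after path 1 (9→8→1→0→3→6→5, push 2): res(1,0)=25
after path 2 (9→1→0→6→5, push 4): res(1,0)=21
after path 3 (9→1→10→11→5, push 3): res(1,0)=21
after path 4 (9→1→0→7→11→5, push 2): res(1,0)=19
after path 5 (9→1→0→7→11→4→5, push 14): res(1,0)=5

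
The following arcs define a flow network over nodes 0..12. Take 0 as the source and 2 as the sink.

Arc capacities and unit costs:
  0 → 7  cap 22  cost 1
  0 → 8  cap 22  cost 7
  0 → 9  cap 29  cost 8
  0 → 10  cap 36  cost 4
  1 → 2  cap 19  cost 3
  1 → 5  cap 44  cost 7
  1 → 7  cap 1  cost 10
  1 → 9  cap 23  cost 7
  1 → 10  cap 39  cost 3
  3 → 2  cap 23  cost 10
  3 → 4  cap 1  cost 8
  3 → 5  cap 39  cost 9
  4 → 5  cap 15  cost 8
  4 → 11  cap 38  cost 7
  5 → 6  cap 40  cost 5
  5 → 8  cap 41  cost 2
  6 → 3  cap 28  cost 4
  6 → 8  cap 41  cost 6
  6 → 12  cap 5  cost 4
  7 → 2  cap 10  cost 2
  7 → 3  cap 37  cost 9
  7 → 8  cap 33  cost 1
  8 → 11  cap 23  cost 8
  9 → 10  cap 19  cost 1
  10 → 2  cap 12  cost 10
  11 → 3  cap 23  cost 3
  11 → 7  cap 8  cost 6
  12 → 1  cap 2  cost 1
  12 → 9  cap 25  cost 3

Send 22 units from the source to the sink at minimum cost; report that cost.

Minimum cost for 22 units: 198

shortest-cost path #1: 0→7→2 push 10 @ unit cost 3 (adds 30)
shortest-cost path #2: 0→10→2 push 12 @ unit cost 14 (adds 168)
total cost = 198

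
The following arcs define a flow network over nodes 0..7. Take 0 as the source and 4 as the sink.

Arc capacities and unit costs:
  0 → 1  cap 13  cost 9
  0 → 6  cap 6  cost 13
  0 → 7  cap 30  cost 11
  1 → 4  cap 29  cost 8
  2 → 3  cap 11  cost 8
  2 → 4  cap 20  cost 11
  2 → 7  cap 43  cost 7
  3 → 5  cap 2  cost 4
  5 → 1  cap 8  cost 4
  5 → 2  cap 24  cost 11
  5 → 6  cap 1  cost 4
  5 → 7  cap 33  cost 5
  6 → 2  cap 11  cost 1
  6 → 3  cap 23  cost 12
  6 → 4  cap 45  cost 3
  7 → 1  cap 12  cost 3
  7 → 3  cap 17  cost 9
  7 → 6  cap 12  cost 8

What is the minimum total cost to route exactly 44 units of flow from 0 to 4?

Minimum cost for 44 units: 876

shortest-cost path #1: 0→6→4 push 6 @ unit cost 16 (adds 96)
shortest-cost path #2: 0→1→4 push 13 @ unit cost 17 (adds 221)
shortest-cost path #3: 0→7→1→4 push 12 @ unit cost 22 (adds 264)
shortest-cost path #4: 0→7→6→4 push 12 @ unit cost 22 (adds 264)
shortest-cost path #5: 0→7→3→5→6→4 push 1 @ unit cost 31 (adds 31)
total cost = 876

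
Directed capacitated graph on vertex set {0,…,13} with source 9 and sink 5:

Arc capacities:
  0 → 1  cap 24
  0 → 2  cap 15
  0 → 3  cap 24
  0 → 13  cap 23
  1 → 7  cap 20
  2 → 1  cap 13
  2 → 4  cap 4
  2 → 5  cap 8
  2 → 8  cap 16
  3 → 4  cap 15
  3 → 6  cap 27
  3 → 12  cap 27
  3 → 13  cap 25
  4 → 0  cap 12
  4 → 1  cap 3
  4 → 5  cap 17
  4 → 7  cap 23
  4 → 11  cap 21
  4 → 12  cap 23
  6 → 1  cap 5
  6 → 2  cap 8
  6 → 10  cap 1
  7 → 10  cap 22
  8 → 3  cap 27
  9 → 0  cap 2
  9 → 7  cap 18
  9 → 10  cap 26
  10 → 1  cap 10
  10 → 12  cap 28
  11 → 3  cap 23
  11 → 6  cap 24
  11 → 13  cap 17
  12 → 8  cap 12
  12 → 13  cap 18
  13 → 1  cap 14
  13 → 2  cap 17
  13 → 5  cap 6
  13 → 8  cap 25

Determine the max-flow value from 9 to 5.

augment #1: 9→0→2→5 bottleneck 2, total now 2
augment #2: 9→10→12→13→5 bottleneck 6, total now 8
augment #3: 9→10→12→13→2→5 bottleneck 6, total now 14
augment #4: 9→10→12→8→3→4→5 bottleneck 12, total now 26
augment #5: 9→10→12→13→2→4→5 bottleneck 2, total now 28
augment #6: 9→7→10→12→13→2→4→5 bottleneck 2, total now 30

Maximum flow value: 30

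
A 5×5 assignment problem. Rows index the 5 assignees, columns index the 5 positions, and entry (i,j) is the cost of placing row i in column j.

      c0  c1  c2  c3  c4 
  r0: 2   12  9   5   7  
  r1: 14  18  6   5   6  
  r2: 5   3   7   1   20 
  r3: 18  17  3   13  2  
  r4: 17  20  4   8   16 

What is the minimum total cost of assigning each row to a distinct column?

optimal assignment: row0→col0 (cost 2), row1→col3 (cost 5), row2→col1 (cost 3), row3→col4 (cost 2), row4→col2 (cost 4)
total = 2 + 5 + 3 + 2 + 4 = 16

Minimum assignment cost: 16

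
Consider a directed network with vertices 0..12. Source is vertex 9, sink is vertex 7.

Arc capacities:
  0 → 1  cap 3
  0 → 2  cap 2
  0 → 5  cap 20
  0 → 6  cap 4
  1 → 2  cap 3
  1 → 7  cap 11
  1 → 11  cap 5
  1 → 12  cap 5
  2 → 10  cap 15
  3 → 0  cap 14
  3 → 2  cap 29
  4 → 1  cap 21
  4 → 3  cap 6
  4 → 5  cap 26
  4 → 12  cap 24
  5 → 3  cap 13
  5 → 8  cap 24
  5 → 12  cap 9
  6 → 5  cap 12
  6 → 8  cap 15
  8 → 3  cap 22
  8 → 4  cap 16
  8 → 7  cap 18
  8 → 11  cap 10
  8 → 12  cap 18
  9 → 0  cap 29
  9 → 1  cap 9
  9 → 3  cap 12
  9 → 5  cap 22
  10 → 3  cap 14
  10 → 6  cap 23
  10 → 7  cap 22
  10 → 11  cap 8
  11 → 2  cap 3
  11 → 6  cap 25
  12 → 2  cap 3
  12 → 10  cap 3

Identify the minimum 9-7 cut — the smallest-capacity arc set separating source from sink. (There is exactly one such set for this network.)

Min-cut arcs: {(1,7), (2,10), (8,7), (12,10)} (total capacity 47)

augment #1: 9→1→7 push 9
augment #2: 9→0→1→7 push 2
augment #3: 9→5→8→7 push 18
augment #4: 9→0→2→10→7 push 2
augment #5: 9→3→2→10→7 push 12
augment #6: 9→5→12→10→7 push 3
augment #7: 9→0→1→2→10→7 push 1
max flow = 47; residual-reachable set from 9 gives S-side
cut edges (S→T): {(1,7), (2,10), (8,7), (12,10)} total cap 47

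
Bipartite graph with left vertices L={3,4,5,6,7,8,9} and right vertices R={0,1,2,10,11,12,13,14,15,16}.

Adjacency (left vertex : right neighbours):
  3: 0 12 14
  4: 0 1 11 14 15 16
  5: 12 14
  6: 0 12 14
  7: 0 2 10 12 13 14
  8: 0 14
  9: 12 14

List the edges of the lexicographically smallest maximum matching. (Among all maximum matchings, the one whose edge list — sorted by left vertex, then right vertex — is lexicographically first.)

|M| = 5 (so the lex-smallest maximum matching has 5 edges)
process left vertices in ascending order; for each, take the smallest-labelled available neighbour that still permits 5 edges overall, or leave it unmatched if none does
lex-smallest matching: {3-0, 4-1, 5-12, 6-14, 7-2}

Lex-smallest maximum matching: {(3,0), (4,1), (5,12), (6,14), (7,2)}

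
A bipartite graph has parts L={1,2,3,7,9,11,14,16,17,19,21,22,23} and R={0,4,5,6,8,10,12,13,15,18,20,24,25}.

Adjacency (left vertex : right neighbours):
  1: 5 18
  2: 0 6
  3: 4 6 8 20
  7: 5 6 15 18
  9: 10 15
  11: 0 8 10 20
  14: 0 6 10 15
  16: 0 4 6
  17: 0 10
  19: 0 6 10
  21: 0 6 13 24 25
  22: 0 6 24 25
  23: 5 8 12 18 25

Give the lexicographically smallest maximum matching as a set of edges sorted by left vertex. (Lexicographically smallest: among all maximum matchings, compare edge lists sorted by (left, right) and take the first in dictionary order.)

|M| = 12 (so the lex-smallest maximum matching has 12 edges)
process left vertices in ascending order; for each, take the smallest-labelled available neighbour that still permits 12 edges overall, or leave it unmatched if none does
lex-smallest matching: {1-5, 2-0, 3-8, 7-18, 9-10, 11-20, 14-15, 16-4, 19-6, 21-13, 22-24, 23-12}

Lex-smallest maximum matching: {(1,5), (2,0), (3,8), (7,18), (9,10), (11,20), (14,15), (16,4), (19,6), (21,13), (22,24), (23,12)}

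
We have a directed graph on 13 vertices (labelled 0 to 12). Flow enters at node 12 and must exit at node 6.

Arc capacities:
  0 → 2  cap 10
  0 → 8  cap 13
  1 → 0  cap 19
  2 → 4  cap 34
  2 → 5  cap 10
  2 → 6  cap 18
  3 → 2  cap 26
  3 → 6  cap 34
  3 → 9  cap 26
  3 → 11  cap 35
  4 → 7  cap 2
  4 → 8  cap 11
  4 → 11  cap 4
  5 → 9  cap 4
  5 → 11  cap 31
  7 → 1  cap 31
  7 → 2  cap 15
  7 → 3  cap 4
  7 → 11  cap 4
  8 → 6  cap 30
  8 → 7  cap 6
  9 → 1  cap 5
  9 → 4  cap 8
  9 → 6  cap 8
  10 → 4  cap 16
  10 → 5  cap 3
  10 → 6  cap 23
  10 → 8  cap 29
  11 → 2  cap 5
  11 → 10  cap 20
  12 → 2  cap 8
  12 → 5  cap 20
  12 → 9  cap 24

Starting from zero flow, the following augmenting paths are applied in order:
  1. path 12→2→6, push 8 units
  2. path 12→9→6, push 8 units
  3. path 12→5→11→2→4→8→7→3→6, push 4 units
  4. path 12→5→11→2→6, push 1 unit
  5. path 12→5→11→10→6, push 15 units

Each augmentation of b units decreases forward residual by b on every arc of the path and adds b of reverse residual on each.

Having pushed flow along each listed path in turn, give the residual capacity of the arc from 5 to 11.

Residual capacity of (5,11): 11

after path 1 (12→2→6, push 8): res(5,11)=31
after path 2 (12→9→6, push 8): res(5,11)=31
after path 3 (12→5→11→2→4→8→7→3→6, push 4): res(5,11)=27
after path 4 (12→5→11→2→6, push 1): res(5,11)=26
after path 5 (12→5→11→10→6, push 15): res(5,11)=11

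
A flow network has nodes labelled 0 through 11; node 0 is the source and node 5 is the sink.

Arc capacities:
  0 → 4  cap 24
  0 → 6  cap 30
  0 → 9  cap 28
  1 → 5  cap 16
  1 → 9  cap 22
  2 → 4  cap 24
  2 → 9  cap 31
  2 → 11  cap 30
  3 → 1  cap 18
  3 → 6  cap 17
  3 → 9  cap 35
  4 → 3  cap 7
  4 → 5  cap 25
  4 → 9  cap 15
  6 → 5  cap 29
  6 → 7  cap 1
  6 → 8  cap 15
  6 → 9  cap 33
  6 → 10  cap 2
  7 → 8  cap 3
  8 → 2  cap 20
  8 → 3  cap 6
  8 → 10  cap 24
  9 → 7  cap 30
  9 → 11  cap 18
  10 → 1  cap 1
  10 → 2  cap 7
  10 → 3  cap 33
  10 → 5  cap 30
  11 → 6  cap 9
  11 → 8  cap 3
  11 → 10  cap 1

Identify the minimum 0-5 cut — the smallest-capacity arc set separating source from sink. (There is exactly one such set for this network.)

augment #1: 0→4→5 push 24
augment #2: 0→6→5 push 29
augment #3: 0→6→10→5 push 1
augment #4: 0→9→11→10→5 push 1
augment #5: 0→9→7→8→10→5 push 3
augment #6: 0→9→11→6→10→5 push 1
augment #7: 0→9→11→8→10→5 push 3
augment #8: 0→9→11→6→8→10→5 push 8
max flow = 70; residual-reachable set from 0 gives S-side
cut edges (S→T): {(0,4), (0,6), (7,8), (11,6), (11,8), (11,10)} total cap 70

Min-cut arcs: {(0,4), (0,6), (7,8), (11,6), (11,8), (11,10)} (total capacity 70)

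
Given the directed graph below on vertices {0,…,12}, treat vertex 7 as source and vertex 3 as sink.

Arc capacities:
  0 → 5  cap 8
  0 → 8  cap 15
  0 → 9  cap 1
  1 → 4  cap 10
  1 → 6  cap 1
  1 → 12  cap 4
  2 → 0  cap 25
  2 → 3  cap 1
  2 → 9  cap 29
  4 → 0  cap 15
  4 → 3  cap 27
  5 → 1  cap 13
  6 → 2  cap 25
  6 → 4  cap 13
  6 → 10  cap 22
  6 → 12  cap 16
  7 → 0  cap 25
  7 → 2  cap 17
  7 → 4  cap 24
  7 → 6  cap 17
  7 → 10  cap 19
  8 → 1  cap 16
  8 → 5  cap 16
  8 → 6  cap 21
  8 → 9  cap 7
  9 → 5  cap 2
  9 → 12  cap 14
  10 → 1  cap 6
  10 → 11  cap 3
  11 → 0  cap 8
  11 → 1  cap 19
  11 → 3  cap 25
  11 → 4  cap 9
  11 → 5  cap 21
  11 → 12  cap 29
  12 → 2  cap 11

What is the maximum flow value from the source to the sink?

Maximum flow value: 31

augment #1: 7→2→3 bottleneck 1, total now 1
augment #2: 7→4→3 bottleneck 24, total now 25
augment #3: 7→6→4→3 bottleneck 3, total now 28
augment #4: 7→10→11→3 bottleneck 3, total now 31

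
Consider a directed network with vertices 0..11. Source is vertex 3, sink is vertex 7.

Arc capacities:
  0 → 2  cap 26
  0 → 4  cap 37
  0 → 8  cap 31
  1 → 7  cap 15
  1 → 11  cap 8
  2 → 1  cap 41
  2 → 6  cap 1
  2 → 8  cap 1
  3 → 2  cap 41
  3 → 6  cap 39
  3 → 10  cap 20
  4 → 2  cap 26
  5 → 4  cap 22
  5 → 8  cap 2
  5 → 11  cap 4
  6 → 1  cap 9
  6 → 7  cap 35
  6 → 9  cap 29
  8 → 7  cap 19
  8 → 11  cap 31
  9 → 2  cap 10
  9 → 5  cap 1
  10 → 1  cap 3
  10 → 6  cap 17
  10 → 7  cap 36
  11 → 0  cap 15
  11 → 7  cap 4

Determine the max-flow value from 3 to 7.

Maximum flow value: 80

augment #1: 3→6→7 bottleneck 35, total now 35
augment #2: 3→10→7 bottleneck 20, total now 55
augment #3: 3→2→1→7 bottleneck 15, total now 70
augment #4: 3→2→8→7 bottleneck 1, total now 71
augment #5: 3→2→1→11→7 bottleneck 4, total now 75
augment #6: 3→6→9→5→8→7 bottleneck 1, total now 76
augment #7: 3→2→1→11→0→8→7 bottleneck 4, total now 80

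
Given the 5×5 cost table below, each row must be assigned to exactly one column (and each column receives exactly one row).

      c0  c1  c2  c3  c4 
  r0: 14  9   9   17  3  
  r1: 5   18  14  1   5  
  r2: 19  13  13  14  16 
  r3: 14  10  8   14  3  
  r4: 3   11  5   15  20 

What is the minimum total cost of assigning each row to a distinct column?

optimal assignment: row0→col4 (cost 3), row1→col3 (cost 1), row2→col1 (cost 13), row3→col2 (cost 8), row4→col0 (cost 3)
total = 3 + 1 + 13 + 8 + 3 = 28

Minimum assignment cost: 28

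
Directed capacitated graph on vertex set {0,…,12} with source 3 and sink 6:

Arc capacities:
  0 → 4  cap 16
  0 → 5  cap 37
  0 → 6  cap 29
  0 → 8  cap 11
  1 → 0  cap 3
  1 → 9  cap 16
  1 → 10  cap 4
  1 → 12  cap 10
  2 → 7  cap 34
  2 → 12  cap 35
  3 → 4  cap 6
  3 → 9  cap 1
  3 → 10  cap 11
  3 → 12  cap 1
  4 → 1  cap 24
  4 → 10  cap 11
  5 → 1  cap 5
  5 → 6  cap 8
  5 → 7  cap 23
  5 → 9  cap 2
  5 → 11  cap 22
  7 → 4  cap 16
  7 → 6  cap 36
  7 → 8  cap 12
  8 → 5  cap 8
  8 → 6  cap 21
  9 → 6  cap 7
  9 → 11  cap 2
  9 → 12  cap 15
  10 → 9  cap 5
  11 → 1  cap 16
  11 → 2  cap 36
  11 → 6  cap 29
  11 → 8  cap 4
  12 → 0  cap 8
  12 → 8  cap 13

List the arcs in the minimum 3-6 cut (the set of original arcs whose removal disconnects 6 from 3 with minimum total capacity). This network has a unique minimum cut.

Min-cut arcs: {(3,4), (3,9), (3,12), (10,9)} (total capacity 13)

augment #1: 3→9→6 push 1
augment #2: 3→10→9→6 push 5
augment #3: 3→12→0→6 push 1
augment #4: 3→4→1→0→6 push 3
augment #5: 3→4→1→9→6 push 1
augment #6: 3→4→1→9→11→6 push 2
max flow = 13; residual-reachable set from 3 gives S-side
cut edges (S→T): {(3,4), (3,9), (3,12), (10,9)} total cap 13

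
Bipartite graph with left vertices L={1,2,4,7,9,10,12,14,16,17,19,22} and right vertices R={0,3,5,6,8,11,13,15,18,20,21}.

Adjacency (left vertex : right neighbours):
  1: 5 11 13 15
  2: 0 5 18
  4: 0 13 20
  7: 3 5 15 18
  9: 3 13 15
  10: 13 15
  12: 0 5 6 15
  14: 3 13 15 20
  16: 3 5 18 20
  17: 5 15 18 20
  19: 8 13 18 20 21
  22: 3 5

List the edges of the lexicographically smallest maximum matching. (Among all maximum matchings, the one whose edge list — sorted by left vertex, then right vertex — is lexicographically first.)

|M| = 10 (so the lex-smallest maximum matching has 10 edges)
process left vertices in ascending order; for each, take the smallest-labelled available neighbour that still permits 10 edges overall, or leave it unmatched if none does
lex-smallest matching: {1-11, 2-0, 4-13, 7-3, 9-15, 12-6, 14-20, 16-5, 17-18, 19-8}

Lex-smallest maximum matching: {(1,11), (2,0), (4,13), (7,3), (9,15), (12,6), (14,20), (16,5), (17,18), (19,8)}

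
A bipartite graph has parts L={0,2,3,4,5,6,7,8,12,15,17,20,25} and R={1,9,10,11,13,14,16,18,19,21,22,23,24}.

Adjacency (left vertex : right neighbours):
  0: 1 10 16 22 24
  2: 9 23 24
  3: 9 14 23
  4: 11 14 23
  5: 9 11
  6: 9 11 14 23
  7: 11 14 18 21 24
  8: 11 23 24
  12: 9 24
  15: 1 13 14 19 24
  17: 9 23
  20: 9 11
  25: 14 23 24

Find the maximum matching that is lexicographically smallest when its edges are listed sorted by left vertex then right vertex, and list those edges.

|M| = 8 (so the lex-smallest maximum matching has 8 edges)
process left vertices in ascending order; for each, take the smallest-labelled available neighbour that still permits 8 edges overall, or leave it unmatched if none does
lex-smallest matching: {0-1, 2-9, 3-14, 4-11, 6-23, 7-18, 8-24, 15-13}

Lex-smallest maximum matching: {(0,1), (2,9), (3,14), (4,11), (6,23), (7,18), (8,24), (15,13)}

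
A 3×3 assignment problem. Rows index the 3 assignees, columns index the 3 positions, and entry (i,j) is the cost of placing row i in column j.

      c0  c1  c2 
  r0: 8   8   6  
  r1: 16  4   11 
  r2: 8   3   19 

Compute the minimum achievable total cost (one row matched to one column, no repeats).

Minimum assignment cost: 18

optimal assignment: row0→col2 (cost 6), row1→col1 (cost 4), row2→col0 (cost 8)
total = 6 + 4 + 8 = 18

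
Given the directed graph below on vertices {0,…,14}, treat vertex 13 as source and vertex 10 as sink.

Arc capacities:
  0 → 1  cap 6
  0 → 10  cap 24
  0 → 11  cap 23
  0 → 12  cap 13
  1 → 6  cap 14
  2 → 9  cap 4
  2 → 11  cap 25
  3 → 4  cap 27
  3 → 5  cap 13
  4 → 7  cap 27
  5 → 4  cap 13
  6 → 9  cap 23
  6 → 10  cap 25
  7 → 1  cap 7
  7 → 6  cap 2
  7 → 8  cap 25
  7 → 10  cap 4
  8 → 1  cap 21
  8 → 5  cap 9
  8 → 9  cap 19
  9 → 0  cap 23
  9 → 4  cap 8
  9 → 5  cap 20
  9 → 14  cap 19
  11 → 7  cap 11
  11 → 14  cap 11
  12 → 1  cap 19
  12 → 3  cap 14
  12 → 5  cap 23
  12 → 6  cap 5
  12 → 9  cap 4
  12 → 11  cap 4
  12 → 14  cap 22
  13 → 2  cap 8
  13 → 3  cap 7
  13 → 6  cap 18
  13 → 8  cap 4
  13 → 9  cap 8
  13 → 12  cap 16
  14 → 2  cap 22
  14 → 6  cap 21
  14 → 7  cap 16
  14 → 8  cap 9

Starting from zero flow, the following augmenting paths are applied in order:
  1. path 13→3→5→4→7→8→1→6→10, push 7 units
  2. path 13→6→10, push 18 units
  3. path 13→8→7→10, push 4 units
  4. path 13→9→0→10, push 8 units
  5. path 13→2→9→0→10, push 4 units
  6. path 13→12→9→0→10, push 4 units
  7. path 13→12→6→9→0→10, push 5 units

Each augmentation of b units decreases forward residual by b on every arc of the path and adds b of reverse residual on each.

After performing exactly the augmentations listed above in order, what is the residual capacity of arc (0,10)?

after path 1 (13→3→5→4→7→8→1→6→10, push 7): res(0,10)=24
after path 2 (13→6→10, push 18): res(0,10)=24
after path 3 (13→8→7→10, push 4): res(0,10)=24
after path 4 (13→9→0→10, push 8): res(0,10)=16
after path 5 (13→2→9→0→10, push 4): res(0,10)=12
after path 6 (13→12→9→0→10, push 4): res(0,10)=8
after path 7 (13→12→6→9→0→10, push 5): res(0,10)=3

Residual capacity of (0,10): 3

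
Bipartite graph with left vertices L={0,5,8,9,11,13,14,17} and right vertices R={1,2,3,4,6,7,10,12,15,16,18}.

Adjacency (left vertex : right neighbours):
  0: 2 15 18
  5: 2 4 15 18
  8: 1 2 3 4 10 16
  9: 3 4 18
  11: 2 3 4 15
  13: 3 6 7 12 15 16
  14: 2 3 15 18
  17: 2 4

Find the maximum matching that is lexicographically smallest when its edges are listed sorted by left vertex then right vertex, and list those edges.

Lex-smallest maximum matching: {(0,2), (5,4), (8,1), (9,3), (11,15), (13,6), (14,18)}

|M| = 7 (so the lex-smallest maximum matching has 7 edges)
process left vertices in ascending order; for each, take the smallest-labelled available neighbour that still permits 7 edges overall, or leave it unmatched if none does
lex-smallest matching: {0-2, 5-4, 8-1, 9-3, 11-15, 13-6, 14-18}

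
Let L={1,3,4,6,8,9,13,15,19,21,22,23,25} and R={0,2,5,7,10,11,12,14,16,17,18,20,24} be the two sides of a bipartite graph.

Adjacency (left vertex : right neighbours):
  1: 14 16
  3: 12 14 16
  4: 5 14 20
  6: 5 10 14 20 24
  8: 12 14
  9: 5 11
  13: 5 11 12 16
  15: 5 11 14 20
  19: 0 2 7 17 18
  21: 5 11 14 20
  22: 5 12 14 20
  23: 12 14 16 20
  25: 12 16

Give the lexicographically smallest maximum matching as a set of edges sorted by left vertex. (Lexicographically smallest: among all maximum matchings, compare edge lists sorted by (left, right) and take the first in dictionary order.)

|M| = 8 (so the lex-smallest maximum matching has 8 edges)
process left vertices in ascending order; for each, take the smallest-labelled available neighbour that still permits 8 edges overall, or leave it unmatched if none does
lex-smallest matching: {1-14, 3-12, 4-5, 6-10, 9-11, 13-16, 15-20, 19-0}

Lex-smallest maximum matching: {(1,14), (3,12), (4,5), (6,10), (9,11), (13,16), (15,20), (19,0)}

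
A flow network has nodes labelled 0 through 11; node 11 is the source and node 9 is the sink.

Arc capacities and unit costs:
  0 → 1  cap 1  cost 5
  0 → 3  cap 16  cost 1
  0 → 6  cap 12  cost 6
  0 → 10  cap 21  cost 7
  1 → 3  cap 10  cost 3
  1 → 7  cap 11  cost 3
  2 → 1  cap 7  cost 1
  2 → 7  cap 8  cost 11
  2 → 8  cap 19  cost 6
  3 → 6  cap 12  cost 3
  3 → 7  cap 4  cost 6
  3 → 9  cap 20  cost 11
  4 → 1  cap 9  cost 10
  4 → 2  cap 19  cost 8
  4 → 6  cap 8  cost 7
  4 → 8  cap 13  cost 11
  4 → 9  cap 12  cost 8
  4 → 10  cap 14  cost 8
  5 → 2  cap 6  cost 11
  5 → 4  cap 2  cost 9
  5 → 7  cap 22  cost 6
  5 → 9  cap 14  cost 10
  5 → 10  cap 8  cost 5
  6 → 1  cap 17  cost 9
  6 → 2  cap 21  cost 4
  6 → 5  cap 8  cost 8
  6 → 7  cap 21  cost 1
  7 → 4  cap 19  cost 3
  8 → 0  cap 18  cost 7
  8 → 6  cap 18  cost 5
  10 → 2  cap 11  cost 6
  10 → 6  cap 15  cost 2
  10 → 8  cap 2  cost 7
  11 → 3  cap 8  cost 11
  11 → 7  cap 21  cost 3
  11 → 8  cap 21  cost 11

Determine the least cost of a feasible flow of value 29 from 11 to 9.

shortest-cost path #1: 11→7→4→9 push 12 @ unit cost 14 (adds 168)
shortest-cost path #2: 11→3→9 push 8 @ unit cost 22 (adds 176)
shortest-cost path #3: 11→7→4→2→1→3→9 push 7 @ unit cost 29 (adds 203)
shortest-cost path #4: 11→8→0→3→9 push 2 @ unit cost 30 (adds 60)
total cost = 607

Minimum cost for 29 units: 607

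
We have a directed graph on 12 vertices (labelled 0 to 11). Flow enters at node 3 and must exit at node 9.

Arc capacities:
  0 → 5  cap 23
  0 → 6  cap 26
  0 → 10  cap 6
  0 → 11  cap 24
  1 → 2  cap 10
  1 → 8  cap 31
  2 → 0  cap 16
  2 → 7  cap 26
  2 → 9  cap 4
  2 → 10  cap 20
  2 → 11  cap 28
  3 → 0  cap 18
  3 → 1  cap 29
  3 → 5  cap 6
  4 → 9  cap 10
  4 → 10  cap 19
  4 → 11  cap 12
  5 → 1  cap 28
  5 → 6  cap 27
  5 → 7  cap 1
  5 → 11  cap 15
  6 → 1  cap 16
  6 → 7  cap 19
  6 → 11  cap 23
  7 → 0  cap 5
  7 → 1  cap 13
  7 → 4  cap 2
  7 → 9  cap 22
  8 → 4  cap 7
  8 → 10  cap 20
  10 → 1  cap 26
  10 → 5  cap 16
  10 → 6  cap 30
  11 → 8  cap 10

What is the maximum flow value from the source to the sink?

Maximum flow value: 35

augment #1: 3→1→2→9 bottleneck 4, total now 4
augment #2: 3→5→7→9 bottleneck 1, total now 5
augment #3: 3→0→6→7→9 bottleneck 18, total now 23
augment #4: 3→1→2→7→9 bottleneck 3, total now 26
augment #5: 3→1→8→4→9 bottleneck 7, total now 33
augment #6: 3→1→2→7→4→9 bottleneck 2, total now 35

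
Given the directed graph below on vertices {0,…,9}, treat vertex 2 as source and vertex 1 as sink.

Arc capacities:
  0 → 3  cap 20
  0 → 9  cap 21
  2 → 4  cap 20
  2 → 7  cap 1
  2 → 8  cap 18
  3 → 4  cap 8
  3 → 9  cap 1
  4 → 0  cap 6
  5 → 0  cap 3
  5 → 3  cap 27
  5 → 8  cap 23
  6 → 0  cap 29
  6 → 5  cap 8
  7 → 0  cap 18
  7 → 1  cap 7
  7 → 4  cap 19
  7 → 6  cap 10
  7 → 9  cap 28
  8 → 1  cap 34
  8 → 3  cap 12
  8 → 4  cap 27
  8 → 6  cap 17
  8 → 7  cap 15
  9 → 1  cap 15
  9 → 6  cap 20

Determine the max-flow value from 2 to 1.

augment #1: 2→7→1 bottleneck 1, total now 1
augment #2: 2→8→1 bottleneck 18, total now 19
augment #3: 2→4→0→9→1 bottleneck 6, total now 25

Maximum flow value: 25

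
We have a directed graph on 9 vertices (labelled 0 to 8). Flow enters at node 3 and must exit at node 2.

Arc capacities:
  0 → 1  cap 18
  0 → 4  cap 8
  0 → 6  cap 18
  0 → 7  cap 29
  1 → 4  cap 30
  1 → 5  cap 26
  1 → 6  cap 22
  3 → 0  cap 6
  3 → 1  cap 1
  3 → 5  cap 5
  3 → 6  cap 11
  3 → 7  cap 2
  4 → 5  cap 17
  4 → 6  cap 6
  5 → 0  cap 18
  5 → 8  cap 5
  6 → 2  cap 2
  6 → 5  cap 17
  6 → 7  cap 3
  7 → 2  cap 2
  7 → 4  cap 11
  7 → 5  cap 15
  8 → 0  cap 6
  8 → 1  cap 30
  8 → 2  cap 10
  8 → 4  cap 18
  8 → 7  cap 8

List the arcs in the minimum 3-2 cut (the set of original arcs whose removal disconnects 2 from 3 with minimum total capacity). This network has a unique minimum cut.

augment #1: 3→6→2 push 2
augment #2: 3→7→2 push 2
augment #3: 3→5→8→2 push 5
max flow = 9; residual-reachable set from 3 gives S-side
cut edges (S→T): {(5,8), (6,2), (7,2)} total cap 9

Min-cut arcs: {(5,8), (6,2), (7,2)} (total capacity 9)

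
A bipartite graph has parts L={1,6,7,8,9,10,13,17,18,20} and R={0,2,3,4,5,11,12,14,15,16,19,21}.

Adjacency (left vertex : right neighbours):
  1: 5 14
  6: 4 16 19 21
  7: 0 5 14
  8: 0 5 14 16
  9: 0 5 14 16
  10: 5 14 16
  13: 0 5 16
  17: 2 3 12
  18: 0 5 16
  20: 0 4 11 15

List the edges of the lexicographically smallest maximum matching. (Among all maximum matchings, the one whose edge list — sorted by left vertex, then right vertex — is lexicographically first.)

|M| = 7 (so the lex-smallest maximum matching has 7 edges)
process left vertices in ascending order; for each, take the smallest-labelled available neighbour that still permits 7 edges overall, or leave it unmatched if none does
lex-smallest matching: {1-5, 6-4, 7-0, 8-14, 9-16, 17-2, 20-11}

Lex-smallest maximum matching: {(1,5), (6,4), (7,0), (8,14), (9,16), (17,2), (20,11)}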